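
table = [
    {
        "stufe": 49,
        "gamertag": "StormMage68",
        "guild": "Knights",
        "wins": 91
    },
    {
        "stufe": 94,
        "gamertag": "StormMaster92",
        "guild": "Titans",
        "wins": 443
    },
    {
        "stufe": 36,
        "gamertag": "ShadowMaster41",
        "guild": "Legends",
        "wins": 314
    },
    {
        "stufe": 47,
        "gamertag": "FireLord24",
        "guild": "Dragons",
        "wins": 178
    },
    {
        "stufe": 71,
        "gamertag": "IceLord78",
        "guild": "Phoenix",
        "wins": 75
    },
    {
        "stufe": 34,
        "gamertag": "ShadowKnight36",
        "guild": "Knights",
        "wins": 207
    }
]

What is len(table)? 6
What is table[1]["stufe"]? 94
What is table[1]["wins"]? 443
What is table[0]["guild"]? "Knights"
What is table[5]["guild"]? "Knights"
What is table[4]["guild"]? "Phoenix"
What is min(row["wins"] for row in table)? 75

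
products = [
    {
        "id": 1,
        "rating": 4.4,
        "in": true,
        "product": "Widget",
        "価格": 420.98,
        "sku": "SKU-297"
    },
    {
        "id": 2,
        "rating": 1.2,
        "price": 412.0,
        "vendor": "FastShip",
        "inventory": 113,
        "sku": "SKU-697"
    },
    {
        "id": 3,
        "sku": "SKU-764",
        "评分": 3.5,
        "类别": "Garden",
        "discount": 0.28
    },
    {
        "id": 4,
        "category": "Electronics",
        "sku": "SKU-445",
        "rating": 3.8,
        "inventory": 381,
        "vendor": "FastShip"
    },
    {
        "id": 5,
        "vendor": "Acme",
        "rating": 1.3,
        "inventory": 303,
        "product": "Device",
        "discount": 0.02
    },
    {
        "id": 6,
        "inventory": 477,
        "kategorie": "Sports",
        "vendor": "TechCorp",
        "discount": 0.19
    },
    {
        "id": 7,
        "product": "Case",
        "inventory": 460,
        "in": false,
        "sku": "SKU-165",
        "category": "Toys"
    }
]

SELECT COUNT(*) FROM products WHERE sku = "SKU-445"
1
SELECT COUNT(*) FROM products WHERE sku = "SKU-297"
1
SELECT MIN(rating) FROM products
1.2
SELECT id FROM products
[1, 2, 3, 4, 5, 6, 7]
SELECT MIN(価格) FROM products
420.98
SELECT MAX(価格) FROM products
420.98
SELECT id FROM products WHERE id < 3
[1, 2]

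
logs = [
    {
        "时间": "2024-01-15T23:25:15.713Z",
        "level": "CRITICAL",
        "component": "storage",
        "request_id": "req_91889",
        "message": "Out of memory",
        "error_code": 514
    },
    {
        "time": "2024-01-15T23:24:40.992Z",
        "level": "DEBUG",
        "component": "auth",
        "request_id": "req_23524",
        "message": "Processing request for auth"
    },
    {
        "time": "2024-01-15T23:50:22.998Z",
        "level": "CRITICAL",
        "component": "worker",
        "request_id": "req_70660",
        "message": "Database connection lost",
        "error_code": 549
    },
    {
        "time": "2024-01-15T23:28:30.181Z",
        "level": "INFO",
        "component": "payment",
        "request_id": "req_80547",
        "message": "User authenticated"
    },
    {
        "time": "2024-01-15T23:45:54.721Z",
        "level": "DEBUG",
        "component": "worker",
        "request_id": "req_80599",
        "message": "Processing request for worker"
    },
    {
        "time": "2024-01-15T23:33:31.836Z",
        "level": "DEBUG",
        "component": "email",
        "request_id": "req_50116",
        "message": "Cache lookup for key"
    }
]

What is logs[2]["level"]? "CRITICAL"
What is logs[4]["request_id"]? "req_80599"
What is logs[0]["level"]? "CRITICAL"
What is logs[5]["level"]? "DEBUG"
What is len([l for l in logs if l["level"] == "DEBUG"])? 3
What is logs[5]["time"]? "2024-01-15T23:33:31.836Z"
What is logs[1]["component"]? "auth"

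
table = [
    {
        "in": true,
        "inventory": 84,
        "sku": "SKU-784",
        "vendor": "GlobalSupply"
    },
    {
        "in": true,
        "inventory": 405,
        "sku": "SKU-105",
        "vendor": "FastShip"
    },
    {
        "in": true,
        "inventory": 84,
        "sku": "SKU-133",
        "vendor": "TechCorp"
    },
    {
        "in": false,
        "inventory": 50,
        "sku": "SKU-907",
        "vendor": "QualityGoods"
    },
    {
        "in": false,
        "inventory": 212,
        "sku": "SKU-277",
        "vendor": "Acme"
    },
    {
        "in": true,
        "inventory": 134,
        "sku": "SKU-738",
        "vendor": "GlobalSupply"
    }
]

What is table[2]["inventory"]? 84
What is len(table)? 6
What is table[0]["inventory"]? 84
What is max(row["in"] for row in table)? True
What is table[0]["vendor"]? "GlobalSupply"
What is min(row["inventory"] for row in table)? 50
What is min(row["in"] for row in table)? False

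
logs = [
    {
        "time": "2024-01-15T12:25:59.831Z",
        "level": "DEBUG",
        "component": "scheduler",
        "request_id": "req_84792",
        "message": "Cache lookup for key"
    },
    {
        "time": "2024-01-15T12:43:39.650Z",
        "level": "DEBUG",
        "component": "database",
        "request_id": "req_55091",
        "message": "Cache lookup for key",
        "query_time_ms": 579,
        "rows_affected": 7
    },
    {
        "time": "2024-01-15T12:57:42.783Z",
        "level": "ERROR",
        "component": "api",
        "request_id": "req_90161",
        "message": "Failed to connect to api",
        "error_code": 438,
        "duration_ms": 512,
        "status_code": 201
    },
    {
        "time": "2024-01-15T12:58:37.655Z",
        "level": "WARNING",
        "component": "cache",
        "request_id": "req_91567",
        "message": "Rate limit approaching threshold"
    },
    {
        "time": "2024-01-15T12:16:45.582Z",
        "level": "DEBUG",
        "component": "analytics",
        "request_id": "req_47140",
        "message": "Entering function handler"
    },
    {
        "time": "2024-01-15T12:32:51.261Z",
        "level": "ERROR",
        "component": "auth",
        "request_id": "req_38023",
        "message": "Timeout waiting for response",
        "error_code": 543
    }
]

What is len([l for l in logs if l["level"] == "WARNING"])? 1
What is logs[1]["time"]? "2024-01-15T12:43:39.650Z"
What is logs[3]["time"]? "2024-01-15T12:58:37.655Z"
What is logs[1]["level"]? "DEBUG"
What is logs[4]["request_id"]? "req_47140"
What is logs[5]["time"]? "2024-01-15T12:32:51.261Z"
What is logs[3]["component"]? "cache"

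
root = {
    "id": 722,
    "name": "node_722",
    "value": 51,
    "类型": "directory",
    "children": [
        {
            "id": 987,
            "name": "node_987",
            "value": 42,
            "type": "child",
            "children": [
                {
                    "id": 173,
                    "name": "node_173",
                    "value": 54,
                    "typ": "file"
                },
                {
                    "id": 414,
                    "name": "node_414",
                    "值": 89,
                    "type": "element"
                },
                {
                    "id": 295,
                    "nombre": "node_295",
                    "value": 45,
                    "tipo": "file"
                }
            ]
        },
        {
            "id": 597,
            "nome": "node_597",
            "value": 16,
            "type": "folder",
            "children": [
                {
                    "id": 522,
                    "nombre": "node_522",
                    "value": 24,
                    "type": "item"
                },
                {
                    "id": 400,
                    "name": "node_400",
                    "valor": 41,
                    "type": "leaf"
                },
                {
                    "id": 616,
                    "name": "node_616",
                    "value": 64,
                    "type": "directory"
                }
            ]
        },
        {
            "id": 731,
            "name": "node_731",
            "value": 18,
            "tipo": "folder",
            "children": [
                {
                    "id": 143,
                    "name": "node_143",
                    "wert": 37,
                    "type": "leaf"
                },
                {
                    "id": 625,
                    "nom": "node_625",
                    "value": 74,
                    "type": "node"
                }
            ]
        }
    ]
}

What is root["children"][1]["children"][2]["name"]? "node_616"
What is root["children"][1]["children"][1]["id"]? 400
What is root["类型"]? "directory"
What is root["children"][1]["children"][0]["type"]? "item"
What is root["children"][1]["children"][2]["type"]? "directory"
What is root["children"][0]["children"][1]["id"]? 414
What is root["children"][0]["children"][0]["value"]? 54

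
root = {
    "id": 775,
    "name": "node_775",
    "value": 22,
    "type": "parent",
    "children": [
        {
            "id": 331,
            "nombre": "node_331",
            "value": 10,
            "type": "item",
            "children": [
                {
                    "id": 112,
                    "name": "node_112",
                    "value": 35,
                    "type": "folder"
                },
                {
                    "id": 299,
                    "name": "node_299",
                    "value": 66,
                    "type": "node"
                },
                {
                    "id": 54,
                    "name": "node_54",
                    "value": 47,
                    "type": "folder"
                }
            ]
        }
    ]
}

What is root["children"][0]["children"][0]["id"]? 112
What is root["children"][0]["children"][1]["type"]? "node"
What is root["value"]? 22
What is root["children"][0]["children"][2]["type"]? "folder"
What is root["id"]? 775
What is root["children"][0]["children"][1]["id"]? 299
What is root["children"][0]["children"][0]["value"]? 35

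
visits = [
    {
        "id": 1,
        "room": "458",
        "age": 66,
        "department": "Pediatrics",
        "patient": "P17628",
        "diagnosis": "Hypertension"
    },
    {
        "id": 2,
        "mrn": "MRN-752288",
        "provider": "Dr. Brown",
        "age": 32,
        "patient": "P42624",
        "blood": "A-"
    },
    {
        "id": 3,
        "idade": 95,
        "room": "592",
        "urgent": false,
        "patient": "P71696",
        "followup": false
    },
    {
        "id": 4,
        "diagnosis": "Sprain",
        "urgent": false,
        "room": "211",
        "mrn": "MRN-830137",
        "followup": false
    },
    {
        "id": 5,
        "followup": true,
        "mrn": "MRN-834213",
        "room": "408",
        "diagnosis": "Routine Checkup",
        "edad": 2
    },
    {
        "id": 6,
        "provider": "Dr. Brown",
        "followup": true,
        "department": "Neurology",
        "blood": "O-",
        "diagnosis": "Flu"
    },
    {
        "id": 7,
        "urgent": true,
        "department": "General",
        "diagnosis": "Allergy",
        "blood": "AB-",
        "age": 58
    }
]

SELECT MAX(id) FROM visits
7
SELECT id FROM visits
[1, 2, 3, 4, 5, 6, 7]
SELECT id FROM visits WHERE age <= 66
[1, 2, 7]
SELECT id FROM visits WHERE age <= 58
[2, 7]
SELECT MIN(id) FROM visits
1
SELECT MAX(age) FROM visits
66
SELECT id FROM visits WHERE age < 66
[2, 7]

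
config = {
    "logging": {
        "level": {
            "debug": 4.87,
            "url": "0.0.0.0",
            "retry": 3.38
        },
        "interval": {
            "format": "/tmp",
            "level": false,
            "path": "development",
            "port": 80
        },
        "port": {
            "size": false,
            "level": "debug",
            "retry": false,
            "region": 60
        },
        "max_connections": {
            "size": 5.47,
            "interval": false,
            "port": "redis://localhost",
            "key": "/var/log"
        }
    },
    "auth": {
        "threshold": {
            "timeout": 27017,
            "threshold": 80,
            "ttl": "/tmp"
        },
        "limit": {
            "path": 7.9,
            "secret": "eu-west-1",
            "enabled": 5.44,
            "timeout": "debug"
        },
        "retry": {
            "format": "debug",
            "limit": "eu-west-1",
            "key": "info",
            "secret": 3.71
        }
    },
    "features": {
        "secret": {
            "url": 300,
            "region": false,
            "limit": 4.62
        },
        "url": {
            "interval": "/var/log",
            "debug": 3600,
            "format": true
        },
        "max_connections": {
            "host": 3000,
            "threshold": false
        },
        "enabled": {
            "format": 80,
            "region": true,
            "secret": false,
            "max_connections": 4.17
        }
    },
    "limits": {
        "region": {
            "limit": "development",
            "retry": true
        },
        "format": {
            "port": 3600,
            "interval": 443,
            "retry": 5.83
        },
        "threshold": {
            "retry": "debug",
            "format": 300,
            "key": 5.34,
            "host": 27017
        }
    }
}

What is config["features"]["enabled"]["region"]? True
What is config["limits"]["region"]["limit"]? "development"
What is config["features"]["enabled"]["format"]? 80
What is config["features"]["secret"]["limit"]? 4.62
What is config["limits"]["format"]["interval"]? 443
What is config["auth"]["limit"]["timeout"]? "debug"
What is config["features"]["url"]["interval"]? "/var/log"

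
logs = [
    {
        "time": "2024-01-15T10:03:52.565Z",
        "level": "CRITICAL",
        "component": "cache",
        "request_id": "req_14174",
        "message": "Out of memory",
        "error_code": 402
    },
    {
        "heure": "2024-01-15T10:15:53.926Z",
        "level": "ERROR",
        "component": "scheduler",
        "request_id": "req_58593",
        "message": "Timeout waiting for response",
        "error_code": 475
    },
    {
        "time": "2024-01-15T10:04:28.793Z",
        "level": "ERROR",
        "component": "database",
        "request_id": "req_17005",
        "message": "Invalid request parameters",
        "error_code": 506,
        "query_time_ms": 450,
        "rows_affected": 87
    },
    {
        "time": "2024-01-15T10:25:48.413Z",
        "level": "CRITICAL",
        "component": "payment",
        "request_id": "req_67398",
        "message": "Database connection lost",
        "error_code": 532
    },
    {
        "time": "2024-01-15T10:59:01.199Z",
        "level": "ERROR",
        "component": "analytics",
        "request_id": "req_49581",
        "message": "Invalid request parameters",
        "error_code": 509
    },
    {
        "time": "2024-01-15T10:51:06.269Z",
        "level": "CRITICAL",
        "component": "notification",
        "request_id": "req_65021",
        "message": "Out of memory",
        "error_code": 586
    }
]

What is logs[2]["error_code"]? 506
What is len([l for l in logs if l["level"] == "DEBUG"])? 0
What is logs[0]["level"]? "CRITICAL"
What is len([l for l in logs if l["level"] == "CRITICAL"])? 3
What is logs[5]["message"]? "Out of memory"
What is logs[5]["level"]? "CRITICAL"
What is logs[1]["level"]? "ERROR"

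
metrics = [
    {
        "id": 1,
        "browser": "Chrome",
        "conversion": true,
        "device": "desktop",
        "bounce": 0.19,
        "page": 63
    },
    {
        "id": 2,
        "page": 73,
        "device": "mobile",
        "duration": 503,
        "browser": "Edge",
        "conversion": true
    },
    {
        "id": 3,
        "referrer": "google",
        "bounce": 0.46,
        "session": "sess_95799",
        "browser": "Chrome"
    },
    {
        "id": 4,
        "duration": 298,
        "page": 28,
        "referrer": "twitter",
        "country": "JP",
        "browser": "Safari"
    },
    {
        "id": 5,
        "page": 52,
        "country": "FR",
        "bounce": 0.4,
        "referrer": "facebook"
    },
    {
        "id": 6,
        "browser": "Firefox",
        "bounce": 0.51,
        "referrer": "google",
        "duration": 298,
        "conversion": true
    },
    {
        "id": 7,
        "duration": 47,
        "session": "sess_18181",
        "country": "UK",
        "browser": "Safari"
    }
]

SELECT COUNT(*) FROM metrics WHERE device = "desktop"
1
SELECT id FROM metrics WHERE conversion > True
[]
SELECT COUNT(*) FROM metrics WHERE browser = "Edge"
1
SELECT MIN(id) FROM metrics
1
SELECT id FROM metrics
[1, 2, 3, 4, 5, 6, 7]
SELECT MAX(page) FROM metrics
73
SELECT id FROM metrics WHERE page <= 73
[1, 2, 4, 5]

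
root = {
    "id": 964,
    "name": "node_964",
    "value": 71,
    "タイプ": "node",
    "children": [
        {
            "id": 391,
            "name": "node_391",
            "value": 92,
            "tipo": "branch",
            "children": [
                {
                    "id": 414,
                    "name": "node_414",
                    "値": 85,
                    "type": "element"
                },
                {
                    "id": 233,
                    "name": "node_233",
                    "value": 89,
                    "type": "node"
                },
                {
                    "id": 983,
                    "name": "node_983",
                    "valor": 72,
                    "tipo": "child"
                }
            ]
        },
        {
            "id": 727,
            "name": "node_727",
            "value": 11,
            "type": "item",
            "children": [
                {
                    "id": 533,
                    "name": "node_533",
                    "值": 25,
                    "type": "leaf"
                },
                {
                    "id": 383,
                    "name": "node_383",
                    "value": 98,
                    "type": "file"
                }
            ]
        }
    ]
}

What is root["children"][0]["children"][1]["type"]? "node"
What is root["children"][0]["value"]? 92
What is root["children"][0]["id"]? 391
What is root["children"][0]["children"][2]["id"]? 983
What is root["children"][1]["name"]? "node_727"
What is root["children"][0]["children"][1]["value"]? 89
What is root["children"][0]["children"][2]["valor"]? 72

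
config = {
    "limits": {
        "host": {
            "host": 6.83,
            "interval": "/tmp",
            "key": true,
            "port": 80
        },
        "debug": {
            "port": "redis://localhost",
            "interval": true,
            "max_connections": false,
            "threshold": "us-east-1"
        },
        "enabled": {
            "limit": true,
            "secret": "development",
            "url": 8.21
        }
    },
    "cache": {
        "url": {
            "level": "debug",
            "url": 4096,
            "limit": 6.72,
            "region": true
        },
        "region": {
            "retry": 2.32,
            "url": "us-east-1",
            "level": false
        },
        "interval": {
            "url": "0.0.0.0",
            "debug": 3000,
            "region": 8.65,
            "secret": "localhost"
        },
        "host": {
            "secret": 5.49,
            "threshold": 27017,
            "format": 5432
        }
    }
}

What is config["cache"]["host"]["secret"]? 5.49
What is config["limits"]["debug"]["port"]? "redis://localhost"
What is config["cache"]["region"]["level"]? False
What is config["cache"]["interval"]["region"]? 8.65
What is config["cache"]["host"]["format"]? 5432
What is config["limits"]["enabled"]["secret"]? "development"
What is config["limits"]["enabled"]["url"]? 8.21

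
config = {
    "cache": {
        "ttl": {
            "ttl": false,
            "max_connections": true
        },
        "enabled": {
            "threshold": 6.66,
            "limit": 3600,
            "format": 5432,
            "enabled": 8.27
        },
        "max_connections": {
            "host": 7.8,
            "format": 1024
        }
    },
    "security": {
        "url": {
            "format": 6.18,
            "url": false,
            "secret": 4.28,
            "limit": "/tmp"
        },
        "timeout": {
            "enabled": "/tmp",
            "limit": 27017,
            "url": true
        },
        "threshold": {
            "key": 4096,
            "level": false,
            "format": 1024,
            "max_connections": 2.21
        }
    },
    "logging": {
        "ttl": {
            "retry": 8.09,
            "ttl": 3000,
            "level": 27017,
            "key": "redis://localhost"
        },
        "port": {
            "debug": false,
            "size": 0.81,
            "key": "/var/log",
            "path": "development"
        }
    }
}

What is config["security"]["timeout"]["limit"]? 27017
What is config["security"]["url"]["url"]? False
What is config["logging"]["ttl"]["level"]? 27017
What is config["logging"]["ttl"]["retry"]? 8.09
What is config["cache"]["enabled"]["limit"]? 3600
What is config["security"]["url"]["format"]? 6.18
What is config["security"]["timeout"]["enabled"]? "/tmp"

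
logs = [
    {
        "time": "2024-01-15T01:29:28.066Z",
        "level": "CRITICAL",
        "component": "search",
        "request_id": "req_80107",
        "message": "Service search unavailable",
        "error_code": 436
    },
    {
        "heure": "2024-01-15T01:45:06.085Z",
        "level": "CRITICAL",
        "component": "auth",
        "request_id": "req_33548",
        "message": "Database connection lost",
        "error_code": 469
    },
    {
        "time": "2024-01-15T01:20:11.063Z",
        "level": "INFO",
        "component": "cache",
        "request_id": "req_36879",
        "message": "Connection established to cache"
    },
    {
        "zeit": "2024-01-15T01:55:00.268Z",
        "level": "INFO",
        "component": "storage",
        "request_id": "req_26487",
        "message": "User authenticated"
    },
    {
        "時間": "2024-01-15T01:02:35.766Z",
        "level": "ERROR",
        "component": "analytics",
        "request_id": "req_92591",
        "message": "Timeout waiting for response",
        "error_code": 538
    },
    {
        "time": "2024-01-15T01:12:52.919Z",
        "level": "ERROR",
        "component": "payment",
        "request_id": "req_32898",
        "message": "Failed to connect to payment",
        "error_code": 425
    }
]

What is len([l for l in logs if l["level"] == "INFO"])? 2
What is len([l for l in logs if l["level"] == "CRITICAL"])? 2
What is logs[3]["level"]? "INFO"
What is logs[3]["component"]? "storage"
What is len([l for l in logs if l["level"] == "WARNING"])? 0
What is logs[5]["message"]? "Failed to connect to payment"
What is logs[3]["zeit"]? "2024-01-15T01:55:00.268Z"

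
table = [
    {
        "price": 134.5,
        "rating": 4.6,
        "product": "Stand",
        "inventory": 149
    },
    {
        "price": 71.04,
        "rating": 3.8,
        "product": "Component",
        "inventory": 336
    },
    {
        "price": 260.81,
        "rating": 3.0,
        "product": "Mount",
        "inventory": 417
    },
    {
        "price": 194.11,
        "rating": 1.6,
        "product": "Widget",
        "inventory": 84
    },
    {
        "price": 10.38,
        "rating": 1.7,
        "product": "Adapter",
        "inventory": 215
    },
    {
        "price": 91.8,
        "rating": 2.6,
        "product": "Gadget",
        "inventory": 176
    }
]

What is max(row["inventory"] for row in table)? 417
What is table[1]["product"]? "Component"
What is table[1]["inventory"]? 336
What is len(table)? 6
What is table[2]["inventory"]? 417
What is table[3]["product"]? "Widget"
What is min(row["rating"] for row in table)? 1.6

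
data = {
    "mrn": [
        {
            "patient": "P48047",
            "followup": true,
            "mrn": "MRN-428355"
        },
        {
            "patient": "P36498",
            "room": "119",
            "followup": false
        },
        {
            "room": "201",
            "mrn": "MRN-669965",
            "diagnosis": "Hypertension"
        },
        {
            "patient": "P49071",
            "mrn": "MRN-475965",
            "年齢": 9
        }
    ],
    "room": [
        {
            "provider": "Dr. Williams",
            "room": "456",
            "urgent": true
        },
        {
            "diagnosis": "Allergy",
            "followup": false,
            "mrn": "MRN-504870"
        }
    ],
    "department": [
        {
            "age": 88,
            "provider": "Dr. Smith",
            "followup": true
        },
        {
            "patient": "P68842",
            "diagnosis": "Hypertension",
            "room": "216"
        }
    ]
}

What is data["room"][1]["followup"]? False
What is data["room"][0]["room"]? "456"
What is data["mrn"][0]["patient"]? "P48047"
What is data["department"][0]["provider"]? "Dr. Smith"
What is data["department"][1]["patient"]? "P68842"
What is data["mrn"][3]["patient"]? "P49071"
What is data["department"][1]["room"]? "216"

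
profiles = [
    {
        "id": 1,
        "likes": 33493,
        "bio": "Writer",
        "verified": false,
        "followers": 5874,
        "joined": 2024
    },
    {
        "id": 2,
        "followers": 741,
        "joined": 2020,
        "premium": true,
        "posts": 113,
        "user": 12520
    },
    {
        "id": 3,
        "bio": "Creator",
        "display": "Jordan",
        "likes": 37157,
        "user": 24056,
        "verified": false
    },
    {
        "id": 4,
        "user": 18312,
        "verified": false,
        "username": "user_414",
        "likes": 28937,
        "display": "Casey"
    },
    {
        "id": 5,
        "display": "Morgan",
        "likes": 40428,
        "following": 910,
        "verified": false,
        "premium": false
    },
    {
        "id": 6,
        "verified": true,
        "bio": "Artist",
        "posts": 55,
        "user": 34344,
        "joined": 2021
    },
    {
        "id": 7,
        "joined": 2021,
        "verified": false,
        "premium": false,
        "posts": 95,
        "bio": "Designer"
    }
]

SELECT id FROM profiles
[1, 2, 3, 4, 5, 6, 7]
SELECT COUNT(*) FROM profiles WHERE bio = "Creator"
1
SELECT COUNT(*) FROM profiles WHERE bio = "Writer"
1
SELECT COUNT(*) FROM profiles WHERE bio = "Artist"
1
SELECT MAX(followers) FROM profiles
5874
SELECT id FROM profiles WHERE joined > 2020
[1, 6, 7]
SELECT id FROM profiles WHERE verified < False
[]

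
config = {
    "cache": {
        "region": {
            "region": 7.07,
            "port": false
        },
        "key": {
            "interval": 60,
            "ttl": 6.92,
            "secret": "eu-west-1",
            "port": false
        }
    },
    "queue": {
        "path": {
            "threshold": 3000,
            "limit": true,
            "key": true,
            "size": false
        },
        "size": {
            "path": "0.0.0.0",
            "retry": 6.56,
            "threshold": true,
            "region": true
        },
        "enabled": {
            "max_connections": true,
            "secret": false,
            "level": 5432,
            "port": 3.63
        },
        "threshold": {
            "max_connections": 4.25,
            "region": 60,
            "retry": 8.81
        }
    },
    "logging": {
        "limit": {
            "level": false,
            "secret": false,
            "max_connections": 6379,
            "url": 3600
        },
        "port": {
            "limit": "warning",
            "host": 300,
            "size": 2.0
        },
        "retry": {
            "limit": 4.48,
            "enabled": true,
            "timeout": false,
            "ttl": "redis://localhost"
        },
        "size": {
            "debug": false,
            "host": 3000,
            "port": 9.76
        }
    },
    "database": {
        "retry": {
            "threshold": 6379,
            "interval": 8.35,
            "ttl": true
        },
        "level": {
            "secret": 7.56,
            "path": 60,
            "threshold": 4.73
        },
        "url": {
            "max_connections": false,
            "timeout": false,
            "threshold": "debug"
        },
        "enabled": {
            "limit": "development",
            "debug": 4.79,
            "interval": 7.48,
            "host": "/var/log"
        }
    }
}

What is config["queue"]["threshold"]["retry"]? 8.81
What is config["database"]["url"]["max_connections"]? False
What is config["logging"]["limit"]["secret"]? False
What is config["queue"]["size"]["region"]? True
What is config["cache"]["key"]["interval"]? 60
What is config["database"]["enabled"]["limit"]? "development"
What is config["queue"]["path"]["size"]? False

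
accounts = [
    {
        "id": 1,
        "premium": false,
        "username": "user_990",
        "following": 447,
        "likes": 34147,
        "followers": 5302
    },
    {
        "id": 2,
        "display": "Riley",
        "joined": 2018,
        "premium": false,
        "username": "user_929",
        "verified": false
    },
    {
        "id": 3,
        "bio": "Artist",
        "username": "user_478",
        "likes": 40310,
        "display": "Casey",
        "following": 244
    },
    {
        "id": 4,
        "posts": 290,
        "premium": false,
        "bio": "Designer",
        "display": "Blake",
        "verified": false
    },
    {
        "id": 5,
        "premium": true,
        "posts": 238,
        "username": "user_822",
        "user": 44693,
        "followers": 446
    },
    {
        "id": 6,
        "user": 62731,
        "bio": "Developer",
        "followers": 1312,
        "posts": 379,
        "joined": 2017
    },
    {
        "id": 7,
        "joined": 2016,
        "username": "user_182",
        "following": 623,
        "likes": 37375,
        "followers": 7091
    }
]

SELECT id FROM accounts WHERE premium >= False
[1, 2, 4, 5]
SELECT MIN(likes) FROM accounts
34147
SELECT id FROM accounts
[1, 2, 3, 4, 5, 6, 7]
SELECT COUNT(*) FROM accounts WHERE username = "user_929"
1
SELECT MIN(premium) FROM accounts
False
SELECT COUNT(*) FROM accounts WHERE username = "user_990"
1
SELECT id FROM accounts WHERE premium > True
[]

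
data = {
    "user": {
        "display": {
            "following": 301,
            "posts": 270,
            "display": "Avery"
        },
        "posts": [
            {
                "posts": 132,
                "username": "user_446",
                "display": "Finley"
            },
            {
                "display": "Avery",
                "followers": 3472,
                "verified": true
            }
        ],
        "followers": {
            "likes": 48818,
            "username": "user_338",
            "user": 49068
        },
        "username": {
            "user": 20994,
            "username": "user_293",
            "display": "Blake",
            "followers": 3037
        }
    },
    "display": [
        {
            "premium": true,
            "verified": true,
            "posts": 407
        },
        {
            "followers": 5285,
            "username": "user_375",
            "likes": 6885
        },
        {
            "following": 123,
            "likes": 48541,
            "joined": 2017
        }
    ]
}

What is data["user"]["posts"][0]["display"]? "Finley"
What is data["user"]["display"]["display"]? "Avery"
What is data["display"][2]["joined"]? 2017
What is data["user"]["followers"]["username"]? "user_338"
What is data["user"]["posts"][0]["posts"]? 132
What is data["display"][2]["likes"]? 48541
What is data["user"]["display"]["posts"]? 270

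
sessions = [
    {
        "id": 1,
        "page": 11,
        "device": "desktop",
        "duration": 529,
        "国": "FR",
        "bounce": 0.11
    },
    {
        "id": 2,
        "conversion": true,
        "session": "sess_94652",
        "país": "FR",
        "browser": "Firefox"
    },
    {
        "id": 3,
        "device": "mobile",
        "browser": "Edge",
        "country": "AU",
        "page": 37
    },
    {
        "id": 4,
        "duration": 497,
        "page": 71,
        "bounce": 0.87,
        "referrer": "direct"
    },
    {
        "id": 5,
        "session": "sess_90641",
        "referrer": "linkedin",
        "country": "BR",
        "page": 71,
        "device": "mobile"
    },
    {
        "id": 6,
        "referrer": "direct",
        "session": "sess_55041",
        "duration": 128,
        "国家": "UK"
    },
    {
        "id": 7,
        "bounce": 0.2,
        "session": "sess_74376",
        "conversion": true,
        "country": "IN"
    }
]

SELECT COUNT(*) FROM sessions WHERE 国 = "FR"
1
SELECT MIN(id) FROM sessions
1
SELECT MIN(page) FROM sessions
11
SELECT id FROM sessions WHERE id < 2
[1]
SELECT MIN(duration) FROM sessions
128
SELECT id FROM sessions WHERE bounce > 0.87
[]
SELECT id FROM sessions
[1, 2, 3, 4, 5, 6, 7]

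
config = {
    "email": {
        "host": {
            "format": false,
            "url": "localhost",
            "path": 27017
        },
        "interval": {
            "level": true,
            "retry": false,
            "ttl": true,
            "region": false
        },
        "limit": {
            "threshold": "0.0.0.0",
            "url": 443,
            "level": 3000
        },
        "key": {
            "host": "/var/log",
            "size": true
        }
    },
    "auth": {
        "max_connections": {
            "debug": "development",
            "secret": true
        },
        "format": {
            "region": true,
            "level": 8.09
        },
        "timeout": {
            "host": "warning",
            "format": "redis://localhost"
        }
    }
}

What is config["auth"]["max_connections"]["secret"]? True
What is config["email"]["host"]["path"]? 27017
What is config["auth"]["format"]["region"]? True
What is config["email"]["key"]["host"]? "/var/log"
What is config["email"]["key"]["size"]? True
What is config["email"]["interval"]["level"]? True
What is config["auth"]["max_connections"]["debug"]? "development"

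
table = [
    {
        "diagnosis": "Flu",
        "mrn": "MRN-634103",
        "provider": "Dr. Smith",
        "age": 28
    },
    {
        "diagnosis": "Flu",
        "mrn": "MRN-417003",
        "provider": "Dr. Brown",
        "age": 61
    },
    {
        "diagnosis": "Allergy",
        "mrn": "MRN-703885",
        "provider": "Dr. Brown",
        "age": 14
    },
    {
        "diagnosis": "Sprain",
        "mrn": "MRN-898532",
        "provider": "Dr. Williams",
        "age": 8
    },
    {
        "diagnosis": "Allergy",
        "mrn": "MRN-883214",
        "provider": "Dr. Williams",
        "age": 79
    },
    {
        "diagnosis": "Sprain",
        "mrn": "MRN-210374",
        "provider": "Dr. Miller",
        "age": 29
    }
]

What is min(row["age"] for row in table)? 8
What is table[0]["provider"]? "Dr. Smith"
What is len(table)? 6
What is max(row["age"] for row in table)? 79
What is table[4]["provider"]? "Dr. Williams"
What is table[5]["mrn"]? "MRN-210374"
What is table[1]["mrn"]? "MRN-417003"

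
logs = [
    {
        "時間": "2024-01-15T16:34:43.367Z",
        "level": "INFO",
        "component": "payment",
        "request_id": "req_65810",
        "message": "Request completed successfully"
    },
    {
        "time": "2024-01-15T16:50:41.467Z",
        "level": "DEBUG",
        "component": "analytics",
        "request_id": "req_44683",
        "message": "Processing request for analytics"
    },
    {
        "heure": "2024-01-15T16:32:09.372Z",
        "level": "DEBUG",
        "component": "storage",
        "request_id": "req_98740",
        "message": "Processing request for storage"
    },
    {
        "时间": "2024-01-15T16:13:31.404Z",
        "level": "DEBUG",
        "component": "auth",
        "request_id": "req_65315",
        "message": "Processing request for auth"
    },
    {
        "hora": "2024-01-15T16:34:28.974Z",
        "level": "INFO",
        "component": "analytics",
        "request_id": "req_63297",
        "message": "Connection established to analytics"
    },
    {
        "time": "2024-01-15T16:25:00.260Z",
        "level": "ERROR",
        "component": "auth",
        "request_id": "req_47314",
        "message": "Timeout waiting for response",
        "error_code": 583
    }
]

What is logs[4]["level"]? "INFO"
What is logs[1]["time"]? "2024-01-15T16:50:41.467Z"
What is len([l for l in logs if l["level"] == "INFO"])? 2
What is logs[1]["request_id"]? "req_44683"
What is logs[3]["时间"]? "2024-01-15T16:13:31.404Z"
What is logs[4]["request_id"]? "req_63297"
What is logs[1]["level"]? "DEBUG"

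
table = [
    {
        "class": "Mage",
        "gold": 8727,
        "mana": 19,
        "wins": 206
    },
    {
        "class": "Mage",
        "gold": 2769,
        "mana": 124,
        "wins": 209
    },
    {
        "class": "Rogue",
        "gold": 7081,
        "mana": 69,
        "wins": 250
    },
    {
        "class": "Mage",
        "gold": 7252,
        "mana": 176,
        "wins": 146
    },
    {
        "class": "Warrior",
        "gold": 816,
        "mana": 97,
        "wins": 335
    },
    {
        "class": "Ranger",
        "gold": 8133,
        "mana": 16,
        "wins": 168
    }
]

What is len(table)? 6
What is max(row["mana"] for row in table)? 176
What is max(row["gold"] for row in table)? 8727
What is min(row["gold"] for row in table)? 816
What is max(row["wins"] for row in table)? 335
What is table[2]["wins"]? 250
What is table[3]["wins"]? 146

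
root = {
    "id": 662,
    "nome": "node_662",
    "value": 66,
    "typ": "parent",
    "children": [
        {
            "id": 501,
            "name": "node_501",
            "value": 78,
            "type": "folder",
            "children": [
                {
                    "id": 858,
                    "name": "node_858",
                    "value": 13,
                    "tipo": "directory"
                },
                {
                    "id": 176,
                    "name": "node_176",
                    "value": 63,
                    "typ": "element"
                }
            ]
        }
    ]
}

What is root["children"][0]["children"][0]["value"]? 13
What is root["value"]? 66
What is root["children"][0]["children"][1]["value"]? 63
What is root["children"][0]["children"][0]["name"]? "node_858"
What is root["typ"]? "parent"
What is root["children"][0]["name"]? "node_501"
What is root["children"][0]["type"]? "folder"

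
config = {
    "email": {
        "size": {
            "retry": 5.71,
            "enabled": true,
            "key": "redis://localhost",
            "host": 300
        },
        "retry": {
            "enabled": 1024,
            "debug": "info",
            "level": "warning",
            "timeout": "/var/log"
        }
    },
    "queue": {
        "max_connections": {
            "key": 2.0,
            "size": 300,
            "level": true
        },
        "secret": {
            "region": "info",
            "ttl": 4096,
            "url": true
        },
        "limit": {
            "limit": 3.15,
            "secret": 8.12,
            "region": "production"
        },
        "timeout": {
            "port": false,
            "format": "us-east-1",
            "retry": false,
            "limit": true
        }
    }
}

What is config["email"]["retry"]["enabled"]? 1024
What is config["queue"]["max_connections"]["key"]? 2.0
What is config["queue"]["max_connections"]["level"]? True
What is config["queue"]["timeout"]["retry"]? False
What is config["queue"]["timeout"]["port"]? False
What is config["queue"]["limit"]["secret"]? 8.12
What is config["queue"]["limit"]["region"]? "production"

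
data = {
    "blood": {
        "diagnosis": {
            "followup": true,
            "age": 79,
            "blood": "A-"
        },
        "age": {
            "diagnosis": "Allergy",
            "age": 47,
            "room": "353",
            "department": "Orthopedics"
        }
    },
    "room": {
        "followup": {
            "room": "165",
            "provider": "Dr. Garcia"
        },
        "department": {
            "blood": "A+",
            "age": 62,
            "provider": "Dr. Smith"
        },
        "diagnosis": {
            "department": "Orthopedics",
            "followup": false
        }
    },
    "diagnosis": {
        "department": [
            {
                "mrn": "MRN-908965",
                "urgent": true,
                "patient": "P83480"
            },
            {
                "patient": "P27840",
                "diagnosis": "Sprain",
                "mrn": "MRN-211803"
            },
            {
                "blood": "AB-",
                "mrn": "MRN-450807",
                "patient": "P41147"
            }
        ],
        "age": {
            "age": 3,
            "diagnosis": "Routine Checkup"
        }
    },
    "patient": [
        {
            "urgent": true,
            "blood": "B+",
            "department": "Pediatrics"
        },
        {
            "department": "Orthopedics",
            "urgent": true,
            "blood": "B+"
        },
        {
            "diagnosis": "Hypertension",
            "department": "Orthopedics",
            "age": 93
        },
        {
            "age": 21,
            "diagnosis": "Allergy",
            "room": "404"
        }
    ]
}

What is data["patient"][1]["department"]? "Orthopedics"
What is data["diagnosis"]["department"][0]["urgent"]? True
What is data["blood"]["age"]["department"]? "Orthopedics"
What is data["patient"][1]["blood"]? "B+"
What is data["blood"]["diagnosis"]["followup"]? True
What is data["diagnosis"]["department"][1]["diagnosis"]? "Sprain"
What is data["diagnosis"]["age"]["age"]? 3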